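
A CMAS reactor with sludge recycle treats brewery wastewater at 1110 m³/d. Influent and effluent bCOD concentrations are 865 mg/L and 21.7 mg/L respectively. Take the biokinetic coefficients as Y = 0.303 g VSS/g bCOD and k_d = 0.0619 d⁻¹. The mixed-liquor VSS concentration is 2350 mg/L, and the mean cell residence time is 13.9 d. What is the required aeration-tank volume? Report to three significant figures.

V ≈ 902 m³

Rearranging the biomass balance for a CMAS with decay, V = Y·Q·ΔS·θ_c / [X·(1+k_d θ_c)] = 0.303 × 1110 × (865 − 21.7) × 13.9 / [2350 × (1 + 0.0619 × 13.9)] = 3.94×10^6 / 4372 = 901.7 m³.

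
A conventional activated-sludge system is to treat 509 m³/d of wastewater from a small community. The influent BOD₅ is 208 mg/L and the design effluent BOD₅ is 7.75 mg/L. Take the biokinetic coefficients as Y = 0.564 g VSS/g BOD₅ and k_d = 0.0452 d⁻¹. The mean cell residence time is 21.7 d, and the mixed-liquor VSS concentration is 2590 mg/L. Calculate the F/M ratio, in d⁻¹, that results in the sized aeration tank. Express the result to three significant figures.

Rearranging the biomass balance for a CMAS with decay, V = Y·Q·ΔS·θ_c / [X·(1+k_d θ_c)] = 0.564 × 509 × (208 − 7.75) × 21.7 / [2590 × (1 + 0.0452 × 21.7)] = 1.25×10^6 / 5130 = 243.2 m³.
F/M = Q·S₀ / (V·X) = 509 × 208 / (243.2 × 2590) = 0.1681 g BOD₅·(g VSS·d)⁻¹.

F/M ≈ 0.168 d⁻¹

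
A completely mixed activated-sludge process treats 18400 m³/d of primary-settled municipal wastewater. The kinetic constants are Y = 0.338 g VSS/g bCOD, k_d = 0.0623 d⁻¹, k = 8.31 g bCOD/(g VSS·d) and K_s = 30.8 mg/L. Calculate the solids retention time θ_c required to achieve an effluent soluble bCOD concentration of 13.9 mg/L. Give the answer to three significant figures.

From 1/θ_c = Y·k·S/(K_s + S) − k_d: Y·k·S/(K_s+S) = 0.338 × 8.31 × 13.9 / (30.8 + 13.9) = 0.8734 d⁻¹.
1/θ_c = 0.8734 − 0.0623 = 0.8111 d⁻¹, so θ_c = 1.233 d.

θ_c ≈ 1.23 d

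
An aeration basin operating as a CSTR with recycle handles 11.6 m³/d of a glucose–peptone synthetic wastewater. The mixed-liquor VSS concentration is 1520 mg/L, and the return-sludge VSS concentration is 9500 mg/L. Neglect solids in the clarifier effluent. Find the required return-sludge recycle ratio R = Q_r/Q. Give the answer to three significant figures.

Solids balance on the clarifier gives (1+R)X = R·X_r, so R = X/(X_r − X) = 1520 / (9500 − 1520) = 0.1905.

R ≈ 0.190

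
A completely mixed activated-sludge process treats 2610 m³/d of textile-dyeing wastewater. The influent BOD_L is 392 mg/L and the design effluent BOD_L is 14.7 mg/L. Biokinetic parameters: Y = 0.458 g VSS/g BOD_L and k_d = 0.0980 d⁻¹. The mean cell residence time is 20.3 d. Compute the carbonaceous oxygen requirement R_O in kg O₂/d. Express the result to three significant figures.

R_O ≈ 771 kg O₂/d

Observed yield with endogenous decay: Y_obs = Y / (1 + k_d·θ_c) = 0.458 / (1 + 0.0980 × 20.3) = 0.458 / 2.989 = 0.1532 g VSS/g BOD_L.
Q·(S₀ − S) = 2610 × (392 − 14.7) × 10⁻³ = 984.8 kg/d removed.
P_X = Y_obs·Q·(S₀ − S) = 0.1532 × 984.8 = 150.9 kg VSS/d.
R_O = Q·ΔS − 1.42 P_X = 984.8 − 214.2 = 770.5 kg O₂/d.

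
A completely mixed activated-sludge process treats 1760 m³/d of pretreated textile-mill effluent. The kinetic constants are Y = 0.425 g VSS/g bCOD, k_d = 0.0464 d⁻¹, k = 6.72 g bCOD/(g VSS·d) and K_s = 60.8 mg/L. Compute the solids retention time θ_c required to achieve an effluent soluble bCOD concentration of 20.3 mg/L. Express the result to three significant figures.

At the target effluent, Y k S/(K_s+S) = 0.425×6.72×20.3/81.10 = 0.7149 d⁻¹.
1/θ_c = 0.7149 − 0.0464 = 0.6685 d⁻¹, so θ_c = 1.496 d.

θ_c ≈ 1.50 d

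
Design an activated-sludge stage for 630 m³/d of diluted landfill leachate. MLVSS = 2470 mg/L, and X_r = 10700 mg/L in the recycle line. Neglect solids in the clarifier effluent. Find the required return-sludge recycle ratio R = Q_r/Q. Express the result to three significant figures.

R ≈ 0.300

R = Q_r/Q = X/(X_r − X) = 2470 / (10700 − 2470) = 0.3001.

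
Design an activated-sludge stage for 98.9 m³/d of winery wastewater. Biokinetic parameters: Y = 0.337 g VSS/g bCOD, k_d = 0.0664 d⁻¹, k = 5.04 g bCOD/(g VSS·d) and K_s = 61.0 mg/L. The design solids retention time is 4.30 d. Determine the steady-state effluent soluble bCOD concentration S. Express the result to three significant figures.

S ≈ 13.0 mg/L

For a completely mixed reactor with recycle the Lawrence–McCarty relation gives S = K_s·(1 + k_d·θ_c) / [θ_c·(Y·k − k_d) − 1] = 61.0 × (1 + 0.0664 × 4.30) / [4.30 × (0.337 × 5.04 − 0.0664) − 1] = 78.42 / 6.018 = 13.03 mg/L.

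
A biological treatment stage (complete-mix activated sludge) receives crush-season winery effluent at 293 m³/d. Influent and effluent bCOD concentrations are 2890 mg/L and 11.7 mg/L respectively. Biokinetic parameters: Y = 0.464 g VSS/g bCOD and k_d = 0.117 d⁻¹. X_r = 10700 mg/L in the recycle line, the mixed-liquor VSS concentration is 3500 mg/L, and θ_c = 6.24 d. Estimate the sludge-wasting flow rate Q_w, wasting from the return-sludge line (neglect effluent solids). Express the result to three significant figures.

Q_w ≈ 21.1 m³/d

From the SRT design equation V = Y Q (S₀−S) θ_c / [X (1 + k_d θ_c)] = 0.464 × 293 × (2890 − 11.7) × 6.24 / [3500 × (1 + 0.117 × 6.24)] = 2.44×10^6 / 6055 = 403.2 m³.
Q_w = (V·X)/(θ_c X_r) = 403.2 × 3500 / (6.24 × 10700) = 21.14 m³/d.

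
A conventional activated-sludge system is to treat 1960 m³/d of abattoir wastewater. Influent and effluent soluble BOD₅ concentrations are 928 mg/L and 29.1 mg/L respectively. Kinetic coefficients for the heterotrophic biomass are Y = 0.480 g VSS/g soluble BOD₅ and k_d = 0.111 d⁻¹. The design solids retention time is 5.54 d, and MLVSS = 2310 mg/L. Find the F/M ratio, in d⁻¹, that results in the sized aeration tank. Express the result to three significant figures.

F/M ≈ 0.627 d⁻¹

Rearranging the biomass balance for a CMAS with decay, V = Y·Q·ΔS·θ_c / [X·(1+k_d θ_c)] = 0.480 × 1960 × (928 − 29.1) × 5.54 / [2310 × (1 + 0.111 × 5.54)] = 4.69×10^6 / 3731 = 1256 m³.
F/M = Q·S₀ / (V·X) = 1960 × 928 / (1256 × 2310) = 0.6270 g soluble BOD₅·(g VSS·d)⁻¹.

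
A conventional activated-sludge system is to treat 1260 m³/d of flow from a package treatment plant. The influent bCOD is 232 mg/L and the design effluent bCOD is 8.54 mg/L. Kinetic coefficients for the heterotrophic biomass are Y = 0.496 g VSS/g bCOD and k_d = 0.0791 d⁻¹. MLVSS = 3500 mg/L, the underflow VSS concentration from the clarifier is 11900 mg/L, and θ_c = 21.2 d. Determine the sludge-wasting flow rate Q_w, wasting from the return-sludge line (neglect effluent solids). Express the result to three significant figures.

Q_w ≈ 4.38 m³/d

Rearranging the biomass balance for a CMAS with decay, V = Y·Q·ΔS·θ_c / [X·(1+k_d θ_c)] = 0.496 × 1260 × (232 − 8.54) × 21.2 / [3500 × (1 + 0.0791 × 21.2)] = 2.96×10^6 / 9369 = 316.0 m³.
Wasting from the return line (neglecting effluent solids): Q_w = V·X / (θ_c·X_r) = 316.0 × 3500 / (21.2 × 11900) = 4.384 m³/d.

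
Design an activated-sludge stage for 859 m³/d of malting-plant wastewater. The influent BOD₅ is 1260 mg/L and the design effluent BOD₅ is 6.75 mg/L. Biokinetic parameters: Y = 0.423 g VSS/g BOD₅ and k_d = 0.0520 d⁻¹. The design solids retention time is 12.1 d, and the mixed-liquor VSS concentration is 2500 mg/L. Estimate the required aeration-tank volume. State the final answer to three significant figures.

Steady-state biomass mass balance: V·X·(1 + k_d·θ_c) = Y·Q·(S₀ − S)·θ_c, so V = 0.423 × 859 × (1260 − 6.75) × 12.1 / [2500 × (1 + 0.0520 × 12.1)] = 5.51×10^6 / 4073 = 1353 m³.

V ≈ 1350 m³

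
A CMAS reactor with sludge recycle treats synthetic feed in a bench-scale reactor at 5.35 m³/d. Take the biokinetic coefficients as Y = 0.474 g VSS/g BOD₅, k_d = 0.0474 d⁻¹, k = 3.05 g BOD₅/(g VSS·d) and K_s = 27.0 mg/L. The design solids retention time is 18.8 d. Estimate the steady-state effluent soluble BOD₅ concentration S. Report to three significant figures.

S ≈ 2.02 mg/L

Effluent substrate depends only on kinetics and SRT: S = K_s(1 + k_d θ_c) / [θ_c(Yk − k_d) − 1] = 27.0 × (1 + 0.0474 × 18.8) / [18.8 × (0.474 × 3.05 − 0.0474) − 1] = 51.06 / 25.29 = 2.019 mg/L.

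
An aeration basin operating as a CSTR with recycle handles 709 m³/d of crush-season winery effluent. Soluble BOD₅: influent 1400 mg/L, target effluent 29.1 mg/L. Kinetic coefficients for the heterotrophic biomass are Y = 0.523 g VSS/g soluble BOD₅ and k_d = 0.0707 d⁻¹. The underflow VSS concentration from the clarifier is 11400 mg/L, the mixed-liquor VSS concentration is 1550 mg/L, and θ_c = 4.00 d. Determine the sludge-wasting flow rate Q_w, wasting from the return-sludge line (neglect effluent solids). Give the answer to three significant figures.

Q_w ≈ 34.8 m³/d

Steady-state biomass mass balance: V·X·(1 + k_d·θ_c) = Y·Q·(S₀ − S)·θ_c, so V = 0.523 × 709 × (1400 − 29.1) × 4.00 / [1550 × (1 + 0.0707 × 4.00)] = 2.03×10^6 / 1988 = 1023 m³.
θ_c = V·X/(Q_w·X_r) when wasting from the recycle, so Q_w = V·X/(θ_c·X_r) = 1023 × 1550 / (4.00 × 11400) = 34.76 m³/d.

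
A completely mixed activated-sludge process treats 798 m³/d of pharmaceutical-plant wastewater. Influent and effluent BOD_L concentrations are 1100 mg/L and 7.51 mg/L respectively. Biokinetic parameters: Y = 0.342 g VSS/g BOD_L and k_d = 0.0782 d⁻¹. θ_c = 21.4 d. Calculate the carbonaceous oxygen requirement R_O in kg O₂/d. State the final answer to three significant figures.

R_O ≈ 713 kg O₂/d

The observed yield is Y_obs = Y/(1 + k_d·θ_c) = 0.342 / (1 + 0.0782 × 21.4) = 0.342 / 2.673 = 0.1279 g VSS per g BOD_L removed.
ΔS = 1100 − 7.51 = 1092 mg/L, so the substrate removal rate is 798 × 1092/1000 = 871.8 kg BOD_L/d.
Net sludge production P_X = 0.1279 × 871.8 = 111.5 kg VSS/d.
R_O = Q·ΔS − 1.42 P_X = 871.8 − 158.4 = 713.4 kg O₂/d.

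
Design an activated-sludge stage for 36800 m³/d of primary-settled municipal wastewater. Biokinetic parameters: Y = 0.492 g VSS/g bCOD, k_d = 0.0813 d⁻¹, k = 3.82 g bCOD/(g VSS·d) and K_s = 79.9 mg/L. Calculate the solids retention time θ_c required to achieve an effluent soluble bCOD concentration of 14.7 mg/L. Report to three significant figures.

From 1/θ_c = Y·k·S/(K_s + S) − k_d: Y·k·S/(K_s+S) = 0.492 × 3.82 × 14.7 / (79.9 + 14.7) = 0.2920 d⁻¹.
θ_c = 1/(μ − k_d) = 1/(0.2920 − 0.0813) = 1/0.2107 = 4.745 d.

θ_c ≈ 4.74 d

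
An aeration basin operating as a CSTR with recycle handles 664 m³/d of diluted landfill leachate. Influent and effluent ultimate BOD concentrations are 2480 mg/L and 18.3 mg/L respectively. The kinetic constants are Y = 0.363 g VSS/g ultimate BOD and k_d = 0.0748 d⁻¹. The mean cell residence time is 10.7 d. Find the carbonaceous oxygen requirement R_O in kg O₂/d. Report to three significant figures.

R_O ≈ 1170 kg O₂/d

Correct the yield for decay: Y_obs = Y/(1 + k_d θ_c) = 0.363 / (1 + 0.0748 × 10.7) = 0.363 / 1.800 = 0.2016.
Q·(S₀ − S) = 664 × (2480 − 18.3) × 10⁻³ = 1635 kg/d removed.
Net sludge production P_X = 0.2016 × 1635 = 329.6 kg VSS/d.
R_O = Q·ΔS − 1.42 P_X = 1635 − 468.0 = 1167 kg O₂/d.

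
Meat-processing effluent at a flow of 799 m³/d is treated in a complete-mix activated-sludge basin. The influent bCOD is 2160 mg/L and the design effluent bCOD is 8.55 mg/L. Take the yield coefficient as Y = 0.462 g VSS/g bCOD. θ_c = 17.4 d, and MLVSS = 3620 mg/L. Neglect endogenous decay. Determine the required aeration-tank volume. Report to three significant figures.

V ≈ 3820 m³

Biomass mass balance (decay neglected): V·X = Y·Q·(S₀ − S)·θ_c, so V = 0.462 × 799 × (2160 − 8.55) × 17.4 / 3620 = 3817 m³.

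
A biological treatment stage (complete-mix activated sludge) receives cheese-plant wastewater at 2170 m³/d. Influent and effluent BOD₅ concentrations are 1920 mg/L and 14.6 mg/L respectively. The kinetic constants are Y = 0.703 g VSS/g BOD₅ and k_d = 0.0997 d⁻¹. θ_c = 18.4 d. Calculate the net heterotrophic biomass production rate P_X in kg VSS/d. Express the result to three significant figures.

P_X ≈ 1030 kg VSS/d

Observed yield with endogenous decay: Y_obs = Y / (1 + k_d·θ_c) = 0.703 / (1 + 0.0997 × 18.4) = 0.703 / 2.834 = 0.2480 g VSS/g BOD₅.
ΔS = 1920 − 14.6 = 1905 mg/L, so the substrate removal rate is 2170 × 1905/1000 = 4135 kg BOD₅/d.
Net biomass production P_X = Y_obs × Q·(S₀ − S) = 0.2480 × 4135 = 1025 kg VSS/d.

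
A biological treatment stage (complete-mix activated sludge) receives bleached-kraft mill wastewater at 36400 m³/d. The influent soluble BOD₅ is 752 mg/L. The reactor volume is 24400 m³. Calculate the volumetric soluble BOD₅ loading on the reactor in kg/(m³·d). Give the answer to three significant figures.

Volumetric loading L_v = Q·S₀ / V = 36400 × 752 g/m³ / 24400 m³ = 1122 g/(m³·d) = 1.122 kg soluble BOD₅/(m³·d).

L_v ≈ 1.12 kg soluble BOD₅/(m³·d)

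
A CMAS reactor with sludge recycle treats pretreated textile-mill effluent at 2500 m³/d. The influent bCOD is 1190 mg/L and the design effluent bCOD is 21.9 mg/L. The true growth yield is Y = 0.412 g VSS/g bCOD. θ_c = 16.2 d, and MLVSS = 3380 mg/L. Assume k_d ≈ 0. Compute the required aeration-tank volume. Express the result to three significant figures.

Biomass mass balance (decay neglected): V·X = Y·Q·(S₀ − S)·θ_c, so V = 0.412 × 2500 × (1190 − 21.9) × 16.2 / 3380 = 5767 m³.

V ≈ 5770 m³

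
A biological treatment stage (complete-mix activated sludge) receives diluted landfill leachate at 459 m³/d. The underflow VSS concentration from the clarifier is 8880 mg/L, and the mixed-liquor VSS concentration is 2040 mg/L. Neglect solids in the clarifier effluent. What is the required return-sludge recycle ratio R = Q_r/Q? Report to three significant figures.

R ≈ 0.298

Mass balance around the secondary clarifier (neglecting effluent solids): R = X / (X_r − X) = 2040 / (8880 − 2040) = 0.2982.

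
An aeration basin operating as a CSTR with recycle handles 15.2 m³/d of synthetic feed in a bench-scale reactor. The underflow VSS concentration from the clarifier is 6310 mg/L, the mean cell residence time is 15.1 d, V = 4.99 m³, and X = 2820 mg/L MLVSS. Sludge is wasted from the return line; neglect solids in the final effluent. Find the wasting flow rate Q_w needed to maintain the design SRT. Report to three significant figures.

Q_w ≈ 0.148 m³/d

Wasting from the return line (neglecting effluent solids): Q_w = V·X / (θ_c·X_r) = 4.990 × 2820 / (15.1 × 6310) = 0.1477 m³/d.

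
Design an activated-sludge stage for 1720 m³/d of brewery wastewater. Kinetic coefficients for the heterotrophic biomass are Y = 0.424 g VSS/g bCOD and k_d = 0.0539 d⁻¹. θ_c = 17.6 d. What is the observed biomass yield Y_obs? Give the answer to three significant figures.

Y_obs ≈ 0.218 g VSS/g bCOD

Observed yield with endogenous decay: Y_obs = Y / (1 + k_d·θ_c) = 0.424 / (1 + 0.0539 × 17.6) = 0.424 / 1.949 = 0.2176 g VSS/g bCOD.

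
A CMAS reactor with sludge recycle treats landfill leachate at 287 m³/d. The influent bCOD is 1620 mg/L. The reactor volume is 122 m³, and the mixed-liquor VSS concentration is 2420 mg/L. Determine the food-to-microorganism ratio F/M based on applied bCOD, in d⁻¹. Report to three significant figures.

Food-to-microorganism ratio F/M = Q S₀ / (V X) = 287 × 1620 / (122.0 × 2420) = 1.575 d⁻¹.

F/M ≈ 1.57 d⁻¹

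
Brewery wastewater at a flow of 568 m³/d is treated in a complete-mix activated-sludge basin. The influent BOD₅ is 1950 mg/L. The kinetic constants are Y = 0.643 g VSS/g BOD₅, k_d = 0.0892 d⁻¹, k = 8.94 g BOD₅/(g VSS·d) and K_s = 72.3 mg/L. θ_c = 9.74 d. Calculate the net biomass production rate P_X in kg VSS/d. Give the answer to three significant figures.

For a completely mixed reactor with recycle the Lawrence–McCarty relation gives S = K_s·(1 + k_d·θ_c) / [θ_c·(Y·k − k_d) − 1] = 72.3 × (1 + 0.0892 × 9.74) / [9.74 × (0.643 × 8.94 − 0.0892) − 1] = 135.1 / 54.12 = 2.497 mg/L.
Correct the yield for decay: Y_obs = Y/(1 + k_d θ_c) = 0.643 / (1 + 0.0892 × 9.74) = 0.643 / 1.869 = 0.3441.
Mass of BOD₅ removed per day: Q(S₀ − S) = 568 × 1948 g/m³ = 1106 kg/d.
So the net sludge growth is P_X = 0.3441 × 1106 = 380.6 kg VSS/d.

P_X ≈ 381 kg VSS/d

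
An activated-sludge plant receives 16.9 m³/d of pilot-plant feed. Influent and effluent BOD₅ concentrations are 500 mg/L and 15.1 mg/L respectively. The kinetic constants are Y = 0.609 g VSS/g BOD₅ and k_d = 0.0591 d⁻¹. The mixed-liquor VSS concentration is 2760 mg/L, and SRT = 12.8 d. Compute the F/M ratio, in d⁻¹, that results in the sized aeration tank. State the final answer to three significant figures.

F/M ≈ 0.232 d⁻¹

From the SRT design equation V = Y Q (S₀−S) θ_c / [X (1 + k_d θ_c)] = 0.609 × 16.9 × (500 − 15.1) × 12.8 / [2760 × (1 + 0.0591 × 12.8)] = 6.39×10^4 / 4848 = 13.18 m³.
F/M = applied load / biomass = Q·S₀/(V·X) = 16.9 × 500 / (13.18 × 2760) = 0.2323 d⁻¹.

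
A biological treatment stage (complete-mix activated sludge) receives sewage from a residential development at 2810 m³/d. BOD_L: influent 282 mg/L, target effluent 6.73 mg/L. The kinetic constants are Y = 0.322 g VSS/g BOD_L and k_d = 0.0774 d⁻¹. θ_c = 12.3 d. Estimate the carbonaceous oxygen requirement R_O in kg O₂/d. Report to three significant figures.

Correct the yield for decay: Y_obs = Y/(1 + k_d θ_c) = 0.322 / (1 + 0.0774 × 12.3) = 0.322 / 1.952 = 0.1650.
Q·(S₀ − S) = 2810 × (282 − 6.73) × 10⁻³ = 773.5 kg/d removed.
Net sludge production P_X = 0.1650 × 773.5 = 127.6 kg VSS/d.
R_O = Q·(S₀ − S) − 1.42·P_X = 773.5 − 1.42 × 127.6 = 592.3 kg O₂/d.

R_O ≈ 592 kg O₂/d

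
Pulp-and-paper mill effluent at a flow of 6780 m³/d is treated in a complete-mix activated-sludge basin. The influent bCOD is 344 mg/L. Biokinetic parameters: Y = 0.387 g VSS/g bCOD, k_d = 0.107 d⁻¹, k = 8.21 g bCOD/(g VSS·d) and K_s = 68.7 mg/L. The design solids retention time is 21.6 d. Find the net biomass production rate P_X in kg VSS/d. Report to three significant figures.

Effluent substrate depends only on kinetics and SRT: S = K_s(1 + k_d θ_c) / [θ_c(Yk − k_d) − 1] = 68.7 × (1 + 0.107 × 21.6) / [21.6 × (0.387 × 8.21 − 0.107) − 1] = 227.5 / 65.32 = 3.483 mg/L.
The observed yield is Y_obs = Y/(1 + k_d·θ_c) = 0.387 / (1 + 0.107 × 21.6) = 0.387 / 3.311 = 0.1169 g VSS per g bCOD removed.
Mass of bCOD removed per day: Q(S₀ − S) = 6780 × 340.5 g/m³ = 2309 kg/d.
Biomass produced: P_X = Y_obs·Q·ΔS = 0.1169 × 2309 ≈ 269.8 kg VSS/d.

P_X ≈ 270 kg VSS/d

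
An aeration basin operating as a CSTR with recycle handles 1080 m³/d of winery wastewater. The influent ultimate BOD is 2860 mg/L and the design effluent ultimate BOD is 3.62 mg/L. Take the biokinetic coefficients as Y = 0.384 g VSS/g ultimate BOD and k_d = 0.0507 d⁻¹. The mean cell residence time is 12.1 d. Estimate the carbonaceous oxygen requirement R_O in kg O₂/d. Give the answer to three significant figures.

The observed yield is Y_obs = Y/(1 + k_d·θ_c) = 0.384 / (1 + 0.0507 × 12.1) = 0.384 / 1.613 = 0.2380 g VSS per g ultimate BOD removed.
Q·(S₀ − S) = 1080 × (2860 − 3.62) × 10⁻³ = 3085 kg/d removed.
Biomass synthesised: P_X = Y_obs × 3085 = 734.2 kg VSS/d.
R_O = Q·(S₀ − S) − 1.42·P_X = 3085 − 1.42 × 734.2 = 2042 kg O₂/d.

R_O ≈ 2040 kg O₂/d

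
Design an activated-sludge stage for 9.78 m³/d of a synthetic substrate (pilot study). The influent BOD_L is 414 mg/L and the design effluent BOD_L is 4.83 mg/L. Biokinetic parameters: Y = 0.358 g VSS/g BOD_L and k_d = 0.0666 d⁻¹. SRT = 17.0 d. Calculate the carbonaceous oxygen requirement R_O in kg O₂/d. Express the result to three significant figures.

Observed yield with endogenous decay: Y_obs = Y / (1 + k_d·θ_c) = 0.358 / (1 + 0.0666 × 17.0) = 0.358 / 2.132 = 0.1679 g VSS/g BOD_L.
Mass of BOD_L removed per day: Q(S₀ − S) = 9.78 × 409.2 g/m³ = 4.002 kg/d.
Net sludge production P_X = 0.1679 × 4.002 = 0.6719 kg VSS/d.
Carbonaceous O₂ demand = substrate oxidised − cell-mass equivalent = 4.002 − 1.42 × 0.6719 = 3.048 kg O₂/d.

R_O ≈ 3.05 kg O₂/d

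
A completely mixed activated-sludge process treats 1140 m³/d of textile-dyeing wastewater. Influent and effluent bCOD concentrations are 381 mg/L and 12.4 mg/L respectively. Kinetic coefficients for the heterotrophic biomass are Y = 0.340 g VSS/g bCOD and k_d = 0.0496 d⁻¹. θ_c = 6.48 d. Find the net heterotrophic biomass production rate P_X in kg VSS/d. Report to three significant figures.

P_X ≈ 108 kg VSS/d

Correct the yield for decay: Y_obs = Y/(1 + k_d θ_c) = 0.340 / (1 + 0.0496 × 6.48) = 0.340 / 1.321 = 0.2573.
ΔS = 381 − 12.4 = 368.6 mg/L, so the substrate removal rate is 1140 × 368.6/1000 = 420.2 kg bCOD/d.
Net biomass production P_X = Y_obs × Q·(S₀ − S) = 0.2573 × 420.2 = 108.1 kg VSS/d.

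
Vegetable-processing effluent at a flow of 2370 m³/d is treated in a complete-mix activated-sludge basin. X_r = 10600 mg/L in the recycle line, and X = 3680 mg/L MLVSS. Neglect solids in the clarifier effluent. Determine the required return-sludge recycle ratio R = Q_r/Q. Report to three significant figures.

R ≈ 0.532

Solids balance on the clarifier gives (1+R)X = R·X_r, so R = X/(X_r − X) = 3680 / (10600 − 3680) = 0.5318.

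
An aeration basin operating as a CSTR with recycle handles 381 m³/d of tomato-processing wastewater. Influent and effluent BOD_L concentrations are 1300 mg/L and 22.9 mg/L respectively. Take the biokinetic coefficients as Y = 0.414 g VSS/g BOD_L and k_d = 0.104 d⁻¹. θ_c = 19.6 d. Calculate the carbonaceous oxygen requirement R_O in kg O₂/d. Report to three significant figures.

R_O ≈ 392 kg O₂/d

Correct the yield for decay: Y_obs = Y/(1 + k_d θ_c) = 0.414 / (1 + 0.104 × 19.6) = 0.414 / 3.038 = 0.1363.
ΔS = 1300 − 22.9 = 1277 mg/L, so the substrate removal rate is 381 × 1277/1000 = 486.6 kg BOD_L/d.
Biomass synthesised: P_X = Y_obs × 486.6 = 66.30 kg VSS/d.
Carbonaceous O₂ demand = substrate oxidised − cell-mass equivalent = 486.6 − 1.42 × 66.30 = 392.4 kg O₂/d.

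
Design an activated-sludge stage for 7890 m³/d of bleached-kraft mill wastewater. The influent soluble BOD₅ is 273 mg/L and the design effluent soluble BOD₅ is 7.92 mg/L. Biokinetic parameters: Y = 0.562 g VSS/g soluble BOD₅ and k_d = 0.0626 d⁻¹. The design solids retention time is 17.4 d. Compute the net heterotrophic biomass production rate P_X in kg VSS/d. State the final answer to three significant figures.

P_X ≈ 563 kg VSS/d

Y_obs = Y / (1 + k_d θ_c) = 0.562 / (1 + 0.0626 × 17.4) = 0.562 / 2.089 = 0.2690.
Q·(S₀ − S) = 7890 × (273 − 7.92) × 10⁻³ = 2091 kg/d removed.
P_X = Y_obs · Q(S₀ − S) = 0.2690 × 2091 = 562.6 kg VSS/d.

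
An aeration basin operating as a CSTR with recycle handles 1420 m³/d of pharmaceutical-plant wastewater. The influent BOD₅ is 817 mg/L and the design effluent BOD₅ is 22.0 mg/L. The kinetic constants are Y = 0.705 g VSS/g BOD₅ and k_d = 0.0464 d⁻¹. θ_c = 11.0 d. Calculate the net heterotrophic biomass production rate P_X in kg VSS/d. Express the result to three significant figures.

Observed yield with endogenous decay: Y_obs = Y / (1 + k_d·θ_c) = 0.705 / (1 + 0.0464 × 11.0) = 0.705 / 1.510 = 0.4668 g VSS/g BOD₅.
ΔS = 817 − 22.0 = 795.0 mg/L, so the substrate removal rate is 1420 × 795.0/1000 = 1129 kg BOD₅/d.
P_X = Y_obs · Q(S₀ − S) = 0.4668 × 1129 = 526.9 kg VSS/d.

P_X ≈ 527 kg VSS/d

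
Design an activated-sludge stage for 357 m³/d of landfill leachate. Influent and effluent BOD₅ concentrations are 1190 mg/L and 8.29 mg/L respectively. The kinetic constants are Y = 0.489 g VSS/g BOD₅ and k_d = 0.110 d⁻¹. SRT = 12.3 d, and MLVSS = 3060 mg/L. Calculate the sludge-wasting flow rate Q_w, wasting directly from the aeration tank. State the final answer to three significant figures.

Q_w ≈ 28.7 m³/d

Steady-state biomass mass balance: V·X·(1 + k_d·θ_c) = Y·Q·(S₀ − S)·θ_c, so V = 0.489 × 357 × (1190 − 8.29) × 12.3 / [3060 × (1 + 0.110 × 12.3)] = 2.54×10^6 / 7200 = 352.4 m³.
For wasting at MLVSS concentration, Q_w = V/θ_c = 352.4/12.3 = 28.65 m³/d.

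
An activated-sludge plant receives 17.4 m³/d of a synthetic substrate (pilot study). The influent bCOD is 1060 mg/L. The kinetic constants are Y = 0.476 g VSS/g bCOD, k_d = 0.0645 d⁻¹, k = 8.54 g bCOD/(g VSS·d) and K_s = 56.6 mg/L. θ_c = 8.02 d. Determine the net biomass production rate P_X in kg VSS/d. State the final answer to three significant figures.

P_X ≈ 5.77 kg VSS/d

For a completely mixed reactor with recycle the Lawrence–McCarty relation gives S = K_s·(1 + k_d·θ_c) / [θ_c·(Y·k − k_d) − 1] = 56.6 × (1 + 0.0645 × 8.02) / [8.02 × (0.476 × 8.54 − 0.0645) − 1] = 85.88 / 31.08 = 2.763 mg/L.
Correct the yield for decay: Y_obs = Y/(1 + k_d θ_c) = 0.476 / (1 + 0.0645 × 8.02) = 0.476 / 1.517 = 0.3137.
Q·(S₀ − S) = 17.4 × (1060 − 2.76) × 10⁻³ = 18.40 kg/d removed.
Biomass produced: P_X = Y_obs·Q·ΔS = 0.3137 × 18.40 ≈ 5.771 kg VSS/d.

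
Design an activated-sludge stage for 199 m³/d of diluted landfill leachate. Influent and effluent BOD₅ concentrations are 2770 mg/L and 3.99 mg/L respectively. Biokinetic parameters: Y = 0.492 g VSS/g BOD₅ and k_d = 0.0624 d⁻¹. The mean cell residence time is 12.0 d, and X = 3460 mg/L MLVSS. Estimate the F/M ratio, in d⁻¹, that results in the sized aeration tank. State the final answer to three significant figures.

Steady-state biomass mass balance: V·X·(1 + k_d·θ_c) = Y·Q·(S₀ − S)·θ_c, so V = 0.492 × 199 × (2770 − 3.99) × 12.0 / [3460 × (1 + 0.0624 × 12.0)] = 3.25×10^6 / 6051 = 537.1 m³.
Food-to-microorganism ratio F/M = Q S₀ / (V X) = 199 × 2770 / (537.1 × 3460) = 0.2966 d⁻¹.

F/M ≈ 0.297 d⁻¹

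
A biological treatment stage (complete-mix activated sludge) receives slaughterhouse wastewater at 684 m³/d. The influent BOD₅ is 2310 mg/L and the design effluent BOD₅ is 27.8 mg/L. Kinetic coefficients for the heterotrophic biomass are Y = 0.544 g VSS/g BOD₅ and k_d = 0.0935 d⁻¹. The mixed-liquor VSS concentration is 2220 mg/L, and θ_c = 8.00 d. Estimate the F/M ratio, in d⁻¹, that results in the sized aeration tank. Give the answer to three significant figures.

Rearranging the biomass balance for a CMAS with decay, V = Y·Q·ΔS·θ_c / [X·(1+k_d θ_c)] = 0.544 × 684 × (2310 − 27.8) × 8.00 / [2220 × (1 + 0.0935 × 8.00)] = 6.79×10^6 / 3881 = 1751 m³.
Food-to-microorganism ratio F/M = Q S₀ / (V X) = 684 × 2310 / (1751 × 2220) = 0.4065 d⁻¹.

F/M ≈ 0.407 d⁻¹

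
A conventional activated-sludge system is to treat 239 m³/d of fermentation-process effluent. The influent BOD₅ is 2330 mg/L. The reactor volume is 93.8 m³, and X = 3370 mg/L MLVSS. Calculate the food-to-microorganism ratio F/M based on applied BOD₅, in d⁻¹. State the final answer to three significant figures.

F/M = Q·S₀ / (V·X) = 239 × 2330 / (93.80 × 3370) = 1.762 g BOD₅·(g VSS·d)⁻¹.

F/M ≈ 1.76 d⁻¹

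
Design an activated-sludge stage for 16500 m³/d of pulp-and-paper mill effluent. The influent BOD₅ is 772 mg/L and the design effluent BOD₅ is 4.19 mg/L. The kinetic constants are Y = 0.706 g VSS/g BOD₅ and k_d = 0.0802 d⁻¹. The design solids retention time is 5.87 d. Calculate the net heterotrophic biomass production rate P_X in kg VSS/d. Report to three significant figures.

P_X ≈ 6080 kg VSS/d

The observed yield is Y_obs = Y/(1 + k_d·θ_c) = 0.706 / (1 + 0.0802 × 5.87) = 0.706 / 1.471 = 0.4800 g VSS per g BOD₅ removed.
Q·(S₀ − S) = 16500 × (772 − 4.19) × 10⁻³ = 12669 kg/d removed.
Net biomass production P_X = Y_obs × Q·(S₀ − S) = 0.4800 × 12669 = 6081 kg VSS/d.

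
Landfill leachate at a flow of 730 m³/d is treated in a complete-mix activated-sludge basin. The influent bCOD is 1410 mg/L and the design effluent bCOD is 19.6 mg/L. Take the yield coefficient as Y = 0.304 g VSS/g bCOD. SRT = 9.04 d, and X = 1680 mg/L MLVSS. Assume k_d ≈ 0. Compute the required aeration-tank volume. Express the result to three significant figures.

V ≈ 1660 m³

Biomass mass balance (decay neglected): V·X = Y·Q·(S₀ − S)·θ_c, so V = 0.304 × 730 × (1410 − 19.6) × 9.04 / 1680 = 1660 m³.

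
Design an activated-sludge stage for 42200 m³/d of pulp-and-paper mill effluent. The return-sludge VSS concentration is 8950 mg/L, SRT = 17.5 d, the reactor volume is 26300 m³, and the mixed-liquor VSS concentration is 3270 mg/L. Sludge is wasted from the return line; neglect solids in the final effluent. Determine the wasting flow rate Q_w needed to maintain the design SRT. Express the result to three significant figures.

θ_c = V·X/(Q_w·X_r) when wasting from the recycle, so Q_w = V·X/(θ_c·X_r) = 26300 × 3270 / (17.5 × 8950) = 549.1 m³/d.

Q_w ≈ 549 m³/d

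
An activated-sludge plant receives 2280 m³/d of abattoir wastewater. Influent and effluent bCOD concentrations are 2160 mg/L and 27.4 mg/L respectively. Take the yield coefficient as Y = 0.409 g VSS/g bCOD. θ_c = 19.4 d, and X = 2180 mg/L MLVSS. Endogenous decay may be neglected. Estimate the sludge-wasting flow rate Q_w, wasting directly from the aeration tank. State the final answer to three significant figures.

Q_w ≈ 912 m³/d

Biomass mass balance (decay neglected): V·X = Y·Q·(S₀ − S)·θ_c, so V = 0.409 × 2280 × (2160 − 27.4) × 19.4 / 2180 = 17698 m³.
With mixed-liquor wasting, θ_c = V/Q_w, so Q_w = V/θ_c = 17698/19.4 = 912.2 m³/d.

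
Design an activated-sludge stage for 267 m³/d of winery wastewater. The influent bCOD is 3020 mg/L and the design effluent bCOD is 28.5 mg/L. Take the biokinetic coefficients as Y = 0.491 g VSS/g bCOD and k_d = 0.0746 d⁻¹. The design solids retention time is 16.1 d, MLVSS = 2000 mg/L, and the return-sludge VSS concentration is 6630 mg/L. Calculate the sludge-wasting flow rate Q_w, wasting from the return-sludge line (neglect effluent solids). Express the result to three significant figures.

Rearranging the biomass balance for a CMAS with decay, V = Y·Q·ΔS·θ_c / [X·(1+k_d θ_c)] = 0.491 × 267 × (3020 − 28.5) × 16.1 / [2000 × (1 + 0.0746 × 16.1)] = 6.31×10^6 / 4402 = 1434 m³.
Q_w = (V·X)/(θ_c X_r) = 1434 × 2000 / (16.1 × 6630) = 26.87 m³/d.

Q_w ≈ 26.9 m³/d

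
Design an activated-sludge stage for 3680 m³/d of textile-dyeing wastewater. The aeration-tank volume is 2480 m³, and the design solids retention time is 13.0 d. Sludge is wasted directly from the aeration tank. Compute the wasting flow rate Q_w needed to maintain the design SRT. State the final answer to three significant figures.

Q_w ≈ 191 m³/d

For wasting at MLVSS concentration, Q_w = V/θ_c = 2480/13.0 = 190.8 m³/d.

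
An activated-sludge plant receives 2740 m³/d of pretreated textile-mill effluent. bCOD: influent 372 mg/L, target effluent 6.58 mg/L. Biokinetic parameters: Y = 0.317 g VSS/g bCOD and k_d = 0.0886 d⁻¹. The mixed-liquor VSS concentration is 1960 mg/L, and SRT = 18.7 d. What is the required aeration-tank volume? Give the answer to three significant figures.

Steady-state biomass mass balance: V·X·(1 + k_d·θ_c) = Y·Q·(S₀ − S)·θ_c, so V = 0.317 × 2740 × (372 − 6.58) × 18.7 / [1960 × (1 + 0.0886 × 18.7)] = 5.94×10^6 / 5207 = 1140 m³.

V ≈ 1140 m³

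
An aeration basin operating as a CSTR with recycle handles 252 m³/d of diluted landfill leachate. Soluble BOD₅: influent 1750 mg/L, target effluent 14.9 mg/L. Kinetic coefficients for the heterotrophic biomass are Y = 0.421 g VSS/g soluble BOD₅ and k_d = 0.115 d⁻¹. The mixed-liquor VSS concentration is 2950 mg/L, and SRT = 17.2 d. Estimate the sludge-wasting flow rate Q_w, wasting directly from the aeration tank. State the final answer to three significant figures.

Steady-state biomass mass balance: V·X·(1 + k_d·θ_c) = Y·Q·(S₀ − S)·θ_c, so V = 0.421 × 252 × (1750 − 14.9) × 17.2 / [2950 × (1 + 0.115 × 17.2)] = 3.17×10^6 / 8785 = 360.4 m³.
With mixed-liquor wasting, θ_c = V/Q_w, so Q_w = V/θ_c = 360.4/17.2 = 20.95 m³/d.

Q_w ≈ 21.0 m³/d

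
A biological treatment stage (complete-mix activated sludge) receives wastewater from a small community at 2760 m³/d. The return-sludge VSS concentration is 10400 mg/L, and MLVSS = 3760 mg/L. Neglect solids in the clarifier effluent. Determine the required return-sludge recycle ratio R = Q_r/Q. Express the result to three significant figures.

R ≈ 0.566

Mass balance around the secondary clarifier (neglecting effluent solids): R = X / (X_r − X) = 3760 / (10400 − 3760) = 0.5663.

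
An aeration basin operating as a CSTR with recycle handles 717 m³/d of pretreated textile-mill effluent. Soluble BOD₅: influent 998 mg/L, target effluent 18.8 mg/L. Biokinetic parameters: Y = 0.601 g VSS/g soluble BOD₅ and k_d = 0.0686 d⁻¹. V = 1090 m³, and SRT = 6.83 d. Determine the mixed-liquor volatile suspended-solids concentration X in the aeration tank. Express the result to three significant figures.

Solving the biomass balance for X: X = Y Q (S₀−S) θ_c / [V (1+k_d θ_c)] = 0.601 × 717 × (998 − 18.8) × 6.83 / [1090 × (1 + 0.0686 × 6.83)] = 1800 mg/L.

X ≈ 1800 mg/L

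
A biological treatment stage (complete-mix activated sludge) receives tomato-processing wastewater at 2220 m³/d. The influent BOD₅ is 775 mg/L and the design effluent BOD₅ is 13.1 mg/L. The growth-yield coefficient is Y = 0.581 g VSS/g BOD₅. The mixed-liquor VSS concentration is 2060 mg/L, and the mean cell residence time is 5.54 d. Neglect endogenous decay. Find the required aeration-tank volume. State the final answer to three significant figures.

V ≈ 2640 m³

With k_d = 0 the design equation reduces to V = Y Q (S₀−S) θ_c / X = 0.581 × 2220 × (775 − 13.1) × 5.54 / 2060 = 2643 m³.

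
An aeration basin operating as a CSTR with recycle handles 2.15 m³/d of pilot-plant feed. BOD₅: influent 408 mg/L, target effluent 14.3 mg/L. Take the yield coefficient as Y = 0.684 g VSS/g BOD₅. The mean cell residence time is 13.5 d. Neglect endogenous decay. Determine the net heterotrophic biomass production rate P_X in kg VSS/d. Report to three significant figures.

P_X ≈ 0.579 kg VSS/d

With endogenous decay neglected, the observed yield equals the true yield: Y_obs = Y = 0.684 g VSS/g BOD₅.
Q·(S₀ − S) = 2.15 × (408 − 14.3) × 10⁻³ = 0.8465 kg/d removed.
P_X = Y_obs · Q(S₀ − S) = 0.6840 × 0.8465 = 0.5790 kg VSS/d.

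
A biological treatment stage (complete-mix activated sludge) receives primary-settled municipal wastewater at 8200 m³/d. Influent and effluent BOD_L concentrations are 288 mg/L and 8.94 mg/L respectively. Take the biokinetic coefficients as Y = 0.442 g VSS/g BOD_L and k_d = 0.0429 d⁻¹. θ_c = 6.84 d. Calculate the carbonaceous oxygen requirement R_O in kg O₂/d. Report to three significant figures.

Correct the yield for decay: Y_obs = Y/(1 + k_d θ_c) = 0.442 / (1 + 0.0429 × 6.84) = 0.442 / 1.293 = 0.3417.
Mass of BOD_L removed per day: Q(S₀ − S) = 8200 × 279.1 g/m³ = 2288 kg/d.
P_X = Y_obs·Q·(S₀ − S) = 0.3417 × 2288 = 782.0 kg VSS/d.
R_O = Q·(S₀ − S) − 1.42·P_X = 2288 − 1.42 × 782.0 = 1178 kg O₂/d.

R_O ≈ 1180 kg O₂/d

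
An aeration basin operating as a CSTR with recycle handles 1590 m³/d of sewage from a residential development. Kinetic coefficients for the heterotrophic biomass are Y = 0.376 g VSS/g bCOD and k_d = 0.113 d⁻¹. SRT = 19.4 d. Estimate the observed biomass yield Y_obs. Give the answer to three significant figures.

Correct the yield for decay: Y_obs = Y/(1 + k_d θ_c) = 0.376 / (1 + 0.113 × 19.4) = 0.376 / 3.192 = 0.1178.

Y_obs ≈ 0.118 g VSS/g bCOD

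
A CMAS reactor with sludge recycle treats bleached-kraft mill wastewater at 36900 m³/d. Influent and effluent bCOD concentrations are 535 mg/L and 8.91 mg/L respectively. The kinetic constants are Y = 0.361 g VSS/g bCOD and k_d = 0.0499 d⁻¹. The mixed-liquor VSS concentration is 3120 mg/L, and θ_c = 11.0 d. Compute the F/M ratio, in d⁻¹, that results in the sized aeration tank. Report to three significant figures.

F/M ≈ 0.397 d⁻¹

Rearranging the biomass balance for a CMAS with decay, V = Y·Q·ΔS·θ_c / [X·(1+k_d θ_c)] = 0.361 × 36900 × (535 − 8.91) × 11.0 / [3120 × (1 + 0.0499 × 11.0)] = 7.71×10^7 / 4833 = 15952 m³.
Food-to-microorganism ratio F/M = Q S₀ / (V X) = 36900 × 535 / (15952 × 3120) = 0.3967 d⁻¹.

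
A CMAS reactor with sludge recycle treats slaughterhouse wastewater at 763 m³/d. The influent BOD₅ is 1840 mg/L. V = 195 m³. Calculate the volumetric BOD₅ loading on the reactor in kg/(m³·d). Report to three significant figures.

Volumetric loading L_v = Q·S₀ / V = 763 × 1840 g/m³ / 195.0 m³ = 7200 g/(m³·d) = 7.200 kg BOD₅/(m³·d).

L_v ≈ 7.20 kg BOD₅/(m³·d)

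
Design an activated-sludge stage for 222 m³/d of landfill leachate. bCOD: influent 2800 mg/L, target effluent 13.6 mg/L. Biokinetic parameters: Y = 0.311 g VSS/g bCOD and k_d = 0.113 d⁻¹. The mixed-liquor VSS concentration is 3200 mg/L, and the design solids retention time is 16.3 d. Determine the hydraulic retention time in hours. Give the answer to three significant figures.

τ ≈ 37.3 h

Steady-state biomass mass balance: V·X·(1 + k_d·θ_c) = Y·Q·(S₀ − S)·θ_c, so V = 0.311 × 222 × (2800 − 13.6) × 16.3 / [3200 × (1 + 0.113 × 16.3)] = 3.14×10^6 / 9094 = 344.8 m³.
τ = V/Q = 344.8/222 = 1.553 d, or 37.28 h.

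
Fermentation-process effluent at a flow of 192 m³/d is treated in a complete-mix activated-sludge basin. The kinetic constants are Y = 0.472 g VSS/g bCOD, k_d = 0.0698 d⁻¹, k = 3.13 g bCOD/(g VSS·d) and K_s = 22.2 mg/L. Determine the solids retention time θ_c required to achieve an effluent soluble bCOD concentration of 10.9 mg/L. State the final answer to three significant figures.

From 1/θ_c = Y·k·S/(K_s + S) − k_d: Y·k·S/(K_s+S) = 0.472 × 3.13 × 10.9 / (22.2 + 10.9) = 0.4865 d⁻¹.
θ_c = 1/(μ − k_d) = 1/(0.4865 − 0.0698) = 1/0.4167 = 2.400 d.

θ_c ≈ 2.40 d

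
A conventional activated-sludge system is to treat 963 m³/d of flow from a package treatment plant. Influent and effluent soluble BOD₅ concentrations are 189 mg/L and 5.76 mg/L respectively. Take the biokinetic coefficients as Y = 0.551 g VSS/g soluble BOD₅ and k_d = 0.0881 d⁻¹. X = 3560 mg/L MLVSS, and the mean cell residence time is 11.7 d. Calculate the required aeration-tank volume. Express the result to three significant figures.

From the SRT design equation V = Y Q (S₀−S) θ_c / [X (1 + k_d θ_c)] = 0.551 × 963 × (189 − 5.76) × 11.7 / [3560 × (1 + 0.0881 × 11.7)] = 1.14×10^6 / 7230 = 157.4 m³.

V ≈ 157 m³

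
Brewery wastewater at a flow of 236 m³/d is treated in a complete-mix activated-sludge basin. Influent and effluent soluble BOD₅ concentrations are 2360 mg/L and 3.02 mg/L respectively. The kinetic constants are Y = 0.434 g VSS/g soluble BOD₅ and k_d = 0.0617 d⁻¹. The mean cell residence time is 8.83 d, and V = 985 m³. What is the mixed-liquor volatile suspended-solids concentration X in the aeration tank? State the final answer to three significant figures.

X ≈ 1400 mg/L

From V·X·(1 + k_d·θ_c) = Y·Q·(S₀ − S)·θ_c: X = 0.434 × 236 × (2360 − 3.02) × 8.83 / [985 × (1 + 0.0617 × 8.83)] = 1401 mg/L.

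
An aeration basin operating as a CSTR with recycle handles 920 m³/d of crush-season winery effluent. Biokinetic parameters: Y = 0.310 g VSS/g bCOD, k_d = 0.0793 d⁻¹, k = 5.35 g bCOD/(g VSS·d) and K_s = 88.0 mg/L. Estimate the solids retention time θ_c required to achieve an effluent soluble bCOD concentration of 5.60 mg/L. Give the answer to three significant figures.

θ_c ≈ 50.2 d

At the target effluent, Y k S/(K_s+S) = 0.310×5.35×5.60/93.60 = 0.09923 d⁻¹.
Then 1/θ_c = μ − k_d = 0.09923 − 0.0793 = 0.01993 d⁻¹, giving θ_c = 50.18 d.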